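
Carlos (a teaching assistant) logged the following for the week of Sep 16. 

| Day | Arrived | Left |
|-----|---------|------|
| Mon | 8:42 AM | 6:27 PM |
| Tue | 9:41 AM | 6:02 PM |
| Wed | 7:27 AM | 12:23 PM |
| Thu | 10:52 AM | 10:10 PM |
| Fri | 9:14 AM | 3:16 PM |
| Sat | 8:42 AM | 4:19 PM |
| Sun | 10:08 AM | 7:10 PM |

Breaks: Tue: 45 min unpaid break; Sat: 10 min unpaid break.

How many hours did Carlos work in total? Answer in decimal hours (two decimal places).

56.10 hours

Mon: 8:42 AM–6:27 PM = 9 h 45 min
Tue: 9:41 AM–6:02 PM = 8 h 21 min; less 45 min break → 7 h 36 min
Wed: 7:27 AM–12:23 PM = 4 h 56 min
Thu: 10:52 AM–10:10 PM = 11 h 18 min
Fri: 9:14 AM–3:16 PM = 6 h 2 min
Sat: 8:42 AM–4:19 PM = 7 h 37 min; less 10 min break → 7 h 27 min
Sun: 10:08 AM–7:10 PM = 9 h 2 min
Total: 9 h 45 min + 7 h 36 min + 4 h 56 min + 11 h 18 min + 6 h 2 min + 7 h 27 min + 9 h 2 min = 56 h 6 min.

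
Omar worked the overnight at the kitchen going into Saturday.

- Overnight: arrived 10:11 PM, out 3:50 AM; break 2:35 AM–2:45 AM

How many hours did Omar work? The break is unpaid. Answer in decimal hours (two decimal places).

5.48 hours

Overnight: 10:11 PM → midnight = 1 h 49 min; midnight → 3:50 AM = 3 h 50 min; span 5 h 39 min; less 10 min break → 5 h 29 min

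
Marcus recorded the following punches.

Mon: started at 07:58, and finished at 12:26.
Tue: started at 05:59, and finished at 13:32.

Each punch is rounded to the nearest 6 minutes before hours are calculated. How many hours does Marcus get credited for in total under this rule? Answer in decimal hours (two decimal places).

11.90 hours

Mon: in 07:58→08:00, out 12:26→12:24; 4 h 24 min
Tue: in 05:59→06:00, out 13:32→13:30; 7 h 30 min
Total credited: 11 h 54 min.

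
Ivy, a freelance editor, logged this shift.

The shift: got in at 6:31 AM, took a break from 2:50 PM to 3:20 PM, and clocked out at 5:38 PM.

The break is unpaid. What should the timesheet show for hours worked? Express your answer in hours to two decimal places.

10.62 hours

The shift: 6:31 AM–5:38 PM = 11 h 7 min; less 30 min break → 10 h 37 min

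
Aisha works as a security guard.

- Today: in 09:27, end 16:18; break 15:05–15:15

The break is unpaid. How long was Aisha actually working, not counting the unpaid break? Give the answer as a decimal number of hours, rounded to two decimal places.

Today: 09:27–16:18 = 6 h 51 min; less 10 min break → 6 h 41 min

6.68 hours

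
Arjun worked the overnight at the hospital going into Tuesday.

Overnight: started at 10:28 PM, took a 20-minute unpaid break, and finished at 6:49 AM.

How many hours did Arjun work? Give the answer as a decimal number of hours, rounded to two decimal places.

Overnight: 10:28 PM → midnight = 1 h 32 min; midnight → 6:49 AM = 6 h 49 min; span 8 h 21 min; less 20 min break → 8 h 1 min

8.02 hours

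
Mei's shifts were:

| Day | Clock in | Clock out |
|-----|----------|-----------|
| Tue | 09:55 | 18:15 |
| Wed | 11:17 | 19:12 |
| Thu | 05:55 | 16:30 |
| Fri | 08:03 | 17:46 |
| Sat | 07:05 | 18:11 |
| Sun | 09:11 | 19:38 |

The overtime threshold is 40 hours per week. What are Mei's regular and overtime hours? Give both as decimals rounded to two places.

Tue: 09:55–18:15 = 8 h 20 min
Wed: 11:17–19:12 = 7 h 55 min
Thu: 05:55–16:30 = 10 h 35 min
Fri: 08:03–17:46 = 9 h 43 min
Sat: 07:05–18:11 = 11 h 6 min
Sun: 09:11–19:38 = 10 h 27 min
Total worked: 58 h 6 min = 58.10 h.
Threshold 40 h → overtime 18 h 6 min, regular 40 h 0 min.

Regular 40.00 hours, overtime 18.10 hours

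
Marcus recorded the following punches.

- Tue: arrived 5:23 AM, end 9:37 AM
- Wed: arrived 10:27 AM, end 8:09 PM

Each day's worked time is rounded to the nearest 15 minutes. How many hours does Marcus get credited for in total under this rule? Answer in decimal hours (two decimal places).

Tue: 5:23 AM–9:37 AM = 4 h 14 min → rounds to 4 h 15 min
Wed: 10:27 AM–8:09 PM = 9 h 42 min → rounds to 9 h 45 min
Total credited: 14 h 0 min.

14.00 hours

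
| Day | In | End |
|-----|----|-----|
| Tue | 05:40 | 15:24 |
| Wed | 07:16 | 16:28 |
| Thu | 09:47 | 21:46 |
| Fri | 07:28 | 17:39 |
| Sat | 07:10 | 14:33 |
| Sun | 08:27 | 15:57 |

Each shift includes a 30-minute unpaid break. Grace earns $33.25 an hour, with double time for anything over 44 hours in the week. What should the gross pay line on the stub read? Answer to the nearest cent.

$2060.39

Tue: 05:40–15:24 = 9 h 44 min; less 30 min break → 9 h 14 min
Wed: 07:16–16:28 = 9 h 12 min; less 30 min break → 8 h 42 min
Thu: 09:47–21:46 = 11 h 59 min; less 30 min break → 11 h 29 min
Fri: 07:28–17:39 = 10 h 11 min; less 30 min break → 9 h 41 min
Sat: 07:10–14:33 = 7 h 23 min; less 30 min break → 6 h 53 min
Sun: 08:27–15:57 = 7 h 30 min; less 30 min break → 7 h 0 min
Total worked: 52 h 59 min = 3179 min.
Regular 44 h 0 min = 2640 min at $33.25/h; overtime 8 h 59 min = 539 min at $66.50/h.
Pay = (2640 × $33.25 + 539 × $66.50) ÷ 60 = $2060.39.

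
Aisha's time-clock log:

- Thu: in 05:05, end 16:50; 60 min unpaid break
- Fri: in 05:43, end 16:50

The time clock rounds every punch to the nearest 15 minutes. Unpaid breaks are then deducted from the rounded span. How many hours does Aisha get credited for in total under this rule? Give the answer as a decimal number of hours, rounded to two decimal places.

Thu: in 05:05→05:00, out 16:50→16:45; 11 h 45 min − 60 min = 10 h 45 min
Fri: in 05:43→05:45, out 16:50→16:45; 11 h 0 min
Total credited: 21 h 45 min.

21.75 hours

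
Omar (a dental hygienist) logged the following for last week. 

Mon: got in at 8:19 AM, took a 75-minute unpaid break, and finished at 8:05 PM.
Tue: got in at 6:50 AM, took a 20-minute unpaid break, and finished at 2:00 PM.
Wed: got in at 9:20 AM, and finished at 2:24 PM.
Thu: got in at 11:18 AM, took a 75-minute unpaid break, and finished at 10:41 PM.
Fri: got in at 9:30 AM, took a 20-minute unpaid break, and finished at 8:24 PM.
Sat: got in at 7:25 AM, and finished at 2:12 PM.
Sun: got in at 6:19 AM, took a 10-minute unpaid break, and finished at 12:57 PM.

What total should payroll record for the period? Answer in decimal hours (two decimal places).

56.37 hours

Mon: 8:19 AM–8:05 PM = 11 h 46 min; less 75 min break → 10 h 31 min
Tue: 6:50 AM–2:00 PM = 7 h 10 min; less 20 min break → 6 h 50 min
Wed: 9:20 AM–2:24 PM = 5 h 4 min
Thu: 11:18 AM–10:41 PM = 11 h 23 min; less 75 min break → 10 h 8 min
Fri: 9:30 AM–8:24 PM = 10 h 54 min; less 20 min break → 10 h 34 min
Sat: 7:25 AM–2:12 PM = 6 h 47 min
Sun: 6:19 AM–12:57 PM = 6 h 38 min; less 10 min break → 6 h 28 min
Total: 10 h 31 min + 6 h 50 min + 5 h 4 min + 10 h 8 min + 10 h 34 min + 6 h 47 min + 6 h 28 min = 56 h 22 min.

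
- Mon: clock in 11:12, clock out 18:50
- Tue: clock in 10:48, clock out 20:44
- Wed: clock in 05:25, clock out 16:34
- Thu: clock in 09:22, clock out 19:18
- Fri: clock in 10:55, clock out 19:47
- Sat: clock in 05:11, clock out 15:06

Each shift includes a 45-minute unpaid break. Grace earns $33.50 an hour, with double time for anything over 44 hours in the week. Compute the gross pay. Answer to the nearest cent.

$2072.53

Mon: 11:12–18:50 = 7 h 38 min; less 45 min break → 6 h 53 min
Tue: 10:48–20:44 = 9 h 56 min; less 45 min break → 9 h 11 min
Wed: 05:25–16:34 = 11 h 9 min; less 45 min break → 10 h 24 min
Thu: 09:22–19:18 = 9 h 56 min; less 45 min break → 9 h 11 min
Fri: 10:55–19:47 = 8 h 52 min; less 45 min break → 8 h 7 min
Sat: 05:11–15:06 = 9 h 55 min; less 45 min break → 9 h 10 min
Total worked: 52 h 56 min = 3176 min.
Regular 44 h 0 min = 2640 min at $33.50/h; overtime 8 h 56 min = 536 min at $67.00/h.
Pay = (2640 × $33.50 + 536 × $67.00) ÷ 60 = $2072.53.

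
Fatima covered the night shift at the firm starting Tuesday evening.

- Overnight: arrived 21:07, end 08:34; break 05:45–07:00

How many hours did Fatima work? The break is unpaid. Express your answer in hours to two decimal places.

10.20 hours

Overnight: 21:07 → midnight = 2 h 53 min; midnight → 08:34 = 8 h 34 min; span 11 h 27 min; less 75 min break → 10 h 12 min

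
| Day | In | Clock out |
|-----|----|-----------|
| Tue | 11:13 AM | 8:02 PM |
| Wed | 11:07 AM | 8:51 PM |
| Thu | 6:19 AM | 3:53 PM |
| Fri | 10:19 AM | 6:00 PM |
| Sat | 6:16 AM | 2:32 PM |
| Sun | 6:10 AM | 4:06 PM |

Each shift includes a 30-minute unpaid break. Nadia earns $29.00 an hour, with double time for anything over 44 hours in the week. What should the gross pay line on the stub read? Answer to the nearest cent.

Tue: 11:13 AM–8:02 PM = 8 h 49 min; less 30 min break → 8 h 19 min
Wed: 11:07 AM–8:51 PM = 9 h 44 min; less 30 min break → 9 h 14 min
Thu: 6:19 AM–3:53 PM = 9 h 34 min; less 30 min break → 9 h 4 min
Fri: 10:19 AM–6:00 PM = 7 h 41 min; less 30 min break → 7 h 11 min
Sat: 6:16 AM–2:32 PM = 8 h 16 min; less 30 min break → 7 h 46 min
Sun: 6:10 AM–4:06 PM = 9 h 56 min; less 30 min break → 9 h 26 min
Total worked: 51 h 0 min = 3060 min.
Regular 44 h 0 min = 2640 min at $29.00/h; overtime 7 h 0 min = 420 min at $58.00/h.
Pay = (2640 × $29.00 + 420 × $58.00) ÷ 60 = $1682.00.

$1682.00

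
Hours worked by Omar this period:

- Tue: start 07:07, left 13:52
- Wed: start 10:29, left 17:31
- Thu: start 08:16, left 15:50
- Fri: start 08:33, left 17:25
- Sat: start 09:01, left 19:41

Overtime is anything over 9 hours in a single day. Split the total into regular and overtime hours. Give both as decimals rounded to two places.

Regular 39.22 hours, overtime 1.67 hours

Tue: 07:07–13:52 = 6 h 45 min
Wed: 10:29–17:31 = 7 h 2 min
Thu: 08:16–15:50 = 7 h 34 min
Fri: 08:33–17:25 = 8 h 52 min
Sat: 09:01–19:41 = 10 h 40 min
Tue reg 6 h 45 min / OT 0 h 0 min; Wed reg 7 h 2 min / OT 0 h 0 min; Thu reg 7 h 34 min / OT 0 h 0 min; Fri reg 8 h 52 min / OT 0 h 0 min; Sat reg 9 h 0 min / OT 1 h 40 min.
Totals: regular 39 h 13 min, overtime 1 h 40 min.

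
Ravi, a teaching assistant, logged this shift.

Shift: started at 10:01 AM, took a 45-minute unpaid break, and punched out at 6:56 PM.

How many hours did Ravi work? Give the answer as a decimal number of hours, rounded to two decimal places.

8.17 hours

Shift: 10:01 AM–6:56 PM = 8 h 55 min; less 45 min break → 8 h 10 min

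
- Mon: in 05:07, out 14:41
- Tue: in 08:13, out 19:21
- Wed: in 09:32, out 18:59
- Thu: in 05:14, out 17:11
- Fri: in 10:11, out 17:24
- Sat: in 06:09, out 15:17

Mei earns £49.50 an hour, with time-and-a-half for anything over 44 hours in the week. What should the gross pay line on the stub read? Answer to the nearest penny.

£3250.91

Mon: 05:07–14:41 = 9 h 34 min
Tue: 08:13–19:21 = 11 h 8 min
Wed: 09:32–18:59 = 9 h 27 min
Thu: 05:14–17:11 = 11 h 57 min
Fri: 10:11–17:24 = 7 h 13 min
Sat: 06:09–15:17 = 9 h 8 min
Total worked: 58 h 27 min = 3507 min.
Regular 44 h 0 min = 2640 min at £49.50/h; overtime 14 h 27 min = 867 min at £74.25/h.
Pay = (2640 × £49.50 + 867 × £74.25) ÷ 60 = £3250.91.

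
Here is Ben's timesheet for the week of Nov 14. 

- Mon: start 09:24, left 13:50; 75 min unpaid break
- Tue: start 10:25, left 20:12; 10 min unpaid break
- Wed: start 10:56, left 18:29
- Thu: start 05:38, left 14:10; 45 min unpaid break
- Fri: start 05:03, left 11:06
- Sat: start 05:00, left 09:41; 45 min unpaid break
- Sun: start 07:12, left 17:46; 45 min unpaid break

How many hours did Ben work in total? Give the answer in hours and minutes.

Mon: 09:24–13:50 = 4 h 26 min; less 75 min break → 3 h 11 min
Tue: 10:25–20:12 = 9 h 47 min; less 10 min break → 9 h 37 min
Wed: 10:56–18:29 = 7 h 33 min
Thu: 05:38–14:10 = 8 h 32 min; less 45 min break → 7 h 47 min
Fri: 05:03–11:06 = 6 h 3 min
Sat: 05:00–09:41 = 4 h 41 min; less 45 min break → 3 h 56 min
Sun: 07:12–17:46 = 10 h 34 min; less 45 min break → 9 h 49 min
Total: 3 h 11 min + 9 h 37 min + 7 h 33 min + 7 h 47 min + 6 h 3 min + 3 h 56 min + 9 h 49 min = 47 h 56 min.

47 h 56 min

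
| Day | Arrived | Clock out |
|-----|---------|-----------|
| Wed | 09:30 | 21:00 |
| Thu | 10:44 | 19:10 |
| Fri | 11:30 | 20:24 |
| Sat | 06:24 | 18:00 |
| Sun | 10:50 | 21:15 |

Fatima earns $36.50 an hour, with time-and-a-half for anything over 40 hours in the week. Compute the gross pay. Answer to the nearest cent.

$2054.04

Wed: 09:30–21:00 = 11 h 30 min
Thu: 10:44–19:10 = 8 h 26 min
Fri: 11:30–20:24 = 8 h 54 min
Sat: 06:24–18:00 = 11 h 36 min
Sun: 10:50–21:15 = 10 h 25 min
Total worked: 50 h 51 min = 3051 min.
Regular 40 h 0 min = 2400 min at $36.50/h; overtime 10 h 51 min = 651 min at $54.75/h.
Pay = (2400 × $36.50 + 651 × $54.75) ÷ 60 = $2054.04.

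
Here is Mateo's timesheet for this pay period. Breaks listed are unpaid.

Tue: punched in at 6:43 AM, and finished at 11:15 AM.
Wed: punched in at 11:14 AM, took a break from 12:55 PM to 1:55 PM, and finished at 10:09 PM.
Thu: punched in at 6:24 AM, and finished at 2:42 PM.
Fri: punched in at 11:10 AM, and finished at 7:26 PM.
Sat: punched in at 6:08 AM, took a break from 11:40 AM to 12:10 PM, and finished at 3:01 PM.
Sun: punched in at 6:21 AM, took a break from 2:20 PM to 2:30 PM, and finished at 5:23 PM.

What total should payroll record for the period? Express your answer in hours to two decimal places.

Tue: 6:43 AM–11:15 AM = 4 h 32 min
Wed: 11:14 AM–10:09 PM = 10 h 55 min; less 60 min break → 9 h 55 min
Thu: 6:24 AM–2:42 PM = 8 h 18 min
Fri: 11:10 AM–7:26 PM = 8 h 16 min
Sat: 6:08 AM–3:01 PM = 8 h 53 min; less 30 min break → 8 h 23 min
Sun: 6:21 AM–5:23 PM = 11 h 2 min; less 10 min break → 10 h 52 min
Total: 4 h 32 min + 9 h 55 min + 8 h 18 min + 8 h 16 min + 8 h 23 min + 10 h 52 min = 50 h 16 min.

50.27 hours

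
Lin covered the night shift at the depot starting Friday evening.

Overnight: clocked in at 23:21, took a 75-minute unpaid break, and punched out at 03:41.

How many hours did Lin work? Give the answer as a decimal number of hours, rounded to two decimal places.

3.08 hours

Overnight: 23:21 → midnight = 0 h 39 min; midnight → 03:41 = 3 h 41 min; span 4 h 20 min; less 75 min break → 3 h 5 min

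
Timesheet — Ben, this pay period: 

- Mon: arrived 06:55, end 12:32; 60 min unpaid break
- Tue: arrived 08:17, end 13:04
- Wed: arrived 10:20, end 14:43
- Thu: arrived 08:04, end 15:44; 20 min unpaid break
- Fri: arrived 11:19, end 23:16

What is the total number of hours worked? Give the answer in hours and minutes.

33 h 4 min

Mon: 06:55–12:32 = 5 h 37 min; less 60 min break → 4 h 37 min
Tue: 08:17–13:04 = 4 h 47 min
Wed: 10:20–14:43 = 4 h 23 min
Thu: 08:04–15:44 = 7 h 40 min; less 20 min break → 7 h 20 min
Fri: 11:19–23:16 = 11 h 57 min
Total: 4 h 37 min + 4 h 47 min + 4 h 23 min + 7 h 20 min + 11 h 57 min = 33 h 4 min.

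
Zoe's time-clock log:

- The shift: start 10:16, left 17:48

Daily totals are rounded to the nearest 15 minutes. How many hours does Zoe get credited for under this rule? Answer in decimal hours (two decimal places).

The shift: 10:16–17:48 = 7 h 32 min → rounds to 7 h 30 min

7.50 hours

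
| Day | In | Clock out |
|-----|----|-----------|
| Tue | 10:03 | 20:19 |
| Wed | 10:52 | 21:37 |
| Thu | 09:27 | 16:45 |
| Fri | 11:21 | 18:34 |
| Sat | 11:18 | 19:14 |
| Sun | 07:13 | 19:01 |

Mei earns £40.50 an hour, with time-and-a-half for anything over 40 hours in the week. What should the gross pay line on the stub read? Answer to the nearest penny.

£2547.45

Tue: 10:03–20:19 = 10 h 16 min
Wed: 10:52–21:37 = 10 h 45 min
Thu: 09:27–16:45 = 7 h 18 min
Fri: 11:21–18:34 = 7 h 13 min
Sat: 11:18–19:14 = 7 h 56 min
Sun: 07:13–19:01 = 11 h 48 min
Total worked: 55 h 16 min = 3316 min.
Regular 40 h 0 min = 2400 min at £40.50/h; overtime 15 h 16 min = 916 min at £60.75/h.
Pay = (2400 × £40.50 + 916 × £60.75) ÷ 60 = £2547.45.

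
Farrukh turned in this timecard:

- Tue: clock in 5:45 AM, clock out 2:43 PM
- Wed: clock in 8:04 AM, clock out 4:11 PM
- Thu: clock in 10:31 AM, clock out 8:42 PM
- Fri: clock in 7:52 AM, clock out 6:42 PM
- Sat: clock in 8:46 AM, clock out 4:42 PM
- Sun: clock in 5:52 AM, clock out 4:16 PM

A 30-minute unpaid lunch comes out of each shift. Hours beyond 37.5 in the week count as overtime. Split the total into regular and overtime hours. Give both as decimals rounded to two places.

Tue: 5:45 AM–2:43 PM = 8 h 58 min; less 30 min break → 8 h 28 min
Wed: 8:04 AM–4:11 PM = 8 h 7 min; less 30 min break → 7 h 37 min
Thu: 10:31 AM–8:42 PM = 10 h 11 min; less 30 min break → 9 h 41 min
Fri: 7:52 AM–6:42 PM = 10 h 50 min; less 30 min break → 10 h 20 min
Sat: 8:46 AM–4:42 PM = 7 h 56 min; less 30 min break → 7 h 26 min
Sun: 5:52 AM–4:16 PM = 10 h 24 min; less 30 min break → 9 h 54 min
Total worked: 53 h 26 min = 53.43 h.
Threshold 37.5 h → overtime 15 h 56 min, regular 37 h 30 min.

Regular 37.50 hours, overtime 15.93 hours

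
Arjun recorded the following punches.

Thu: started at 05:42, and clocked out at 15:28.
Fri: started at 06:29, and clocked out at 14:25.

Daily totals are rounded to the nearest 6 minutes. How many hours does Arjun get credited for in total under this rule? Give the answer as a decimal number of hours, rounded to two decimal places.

17.70 hours

Thu: 05:42–15:28 = 9 h 46 min → rounds to 9 h 48 min
Fri: 06:29–14:25 = 7 h 56 min → rounds to 7 h 54 min
Total credited: 17 h 42 min.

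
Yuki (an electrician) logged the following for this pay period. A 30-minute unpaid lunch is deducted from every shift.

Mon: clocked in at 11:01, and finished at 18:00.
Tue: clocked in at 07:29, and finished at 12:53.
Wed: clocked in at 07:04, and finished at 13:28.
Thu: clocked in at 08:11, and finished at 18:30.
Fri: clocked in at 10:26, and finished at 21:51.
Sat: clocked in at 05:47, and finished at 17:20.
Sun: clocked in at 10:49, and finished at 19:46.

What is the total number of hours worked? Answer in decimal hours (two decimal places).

57.52 hours

Mon: 11:01–18:00 = 6 h 59 min; less 30 min break → 6 h 29 min
Tue: 07:29–12:53 = 5 h 24 min; less 30 min break → 4 h 54 min
Wed: 07:04–13:28 = 6 h 24 min; less 30 min break → 5 h 54 min
Thu: 08:11–18:30 = 10 h 19 min; less 30 min break → 9 h 49 min
Fri: 10:26–21:51 = 11 h 25 min; less 30 min break → 10 h 55 min
Sat: 05:47–17:20 = 11 h 33 min; less 30 min break → 11 h 3 min
Sun: 10:49–19:46 = 8 h 57 min; less 30 min break → 8 h 27 min
Total: 6 h 29 min + 4 h 54 min + 5 h 54 min + 9 h 49 min + 10 h 55 min + 11 h 3 min + 8 h 27 min = 57 h 31 min.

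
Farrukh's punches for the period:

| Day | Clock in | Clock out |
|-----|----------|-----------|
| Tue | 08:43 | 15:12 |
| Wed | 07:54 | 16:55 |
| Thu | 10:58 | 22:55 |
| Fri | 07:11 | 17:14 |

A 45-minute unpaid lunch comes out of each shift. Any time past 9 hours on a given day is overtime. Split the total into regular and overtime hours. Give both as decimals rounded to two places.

Tue: 08:43–15:12 = 6 h 29 min; less 45 min break → 5 h 44 min
Wed: 07:54–16:55 = 9 h 1 min; less 45 min break → 8 h 16 min
Thu: 10:58–22:55 = 11 h 57 min; less 45 min break → 11 h 12 min
Fri: 07:11–17:14 = 10 h 3 min; less 45 min break → 9 h 18 min
Tue reg 5 h 44 min / OT 0 h 0 min; Wed reg 8 h 16 min / OT 0 h 0 min; Thu reg 9 h 0 min / OT 2 h 12 min; Fri reg 9 h 0 min / OT 0 h 18 min.
Totals: regular 32 h 0 min, overtime 2 h 30 min.

Regular 32.00 hours, overtime 2.50 hours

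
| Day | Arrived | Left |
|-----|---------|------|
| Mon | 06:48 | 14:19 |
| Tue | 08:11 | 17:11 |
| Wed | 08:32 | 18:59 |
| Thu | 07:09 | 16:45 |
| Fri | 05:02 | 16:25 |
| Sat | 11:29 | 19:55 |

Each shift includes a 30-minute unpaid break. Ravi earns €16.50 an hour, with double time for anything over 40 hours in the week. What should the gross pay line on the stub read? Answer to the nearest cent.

€1101.65

Mon: 06:48–14:19 = 7 h 31 min; less 30 min break → 7 h 1 min
Tue: 08:11–17:11 = 9 h 0 min; less 30 min break → 8 h 30 min
Wed: 08:32–18:59 = 10 h 27 min; less 30 min break → 9 h 57 min
Thu: 07:09–16:45 = 9 h 36 min; less 30 min break → 9 h 6 min
Fri: 05:02–16:25 = 11 h 23 min; less 30 min break → 10 h 53 min
Sat: 11:29–19:55 = 8 h 26 min; less 30 min break → 7 h 56 min
Total worked: 53 h 23 min = 3203 min.
Regular 40 h 0 min = 2400 min at €16.50/h; overtime 13 h 23 min = 803 min at €33.00/h.
Pay = (2400 × €16.50 + 803 × €33.00) ÷ 60 = €1101.65.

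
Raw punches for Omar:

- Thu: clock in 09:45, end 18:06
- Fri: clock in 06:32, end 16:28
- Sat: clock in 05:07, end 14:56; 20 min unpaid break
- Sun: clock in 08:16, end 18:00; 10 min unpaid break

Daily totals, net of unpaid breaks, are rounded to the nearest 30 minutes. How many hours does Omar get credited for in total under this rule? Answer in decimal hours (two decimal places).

Thu: 09:45–18:06 = 8 h 21 min → rounds to 8 h 30 min
Fri: 06:32–16:28 = 9 h 56 min → rounds to 10 h 0 min
Sat: 05:07–14:56 = 9 h 49 min − 20 min = 9 h 29 min → rounds to 9 h 30 min
Sun: 08:16–18:00 = 9 h 44 min − 10 min = 9 h 34 min → rounds to 9 h 30 min
Total credited: 37 h 30 min.

37.50 hours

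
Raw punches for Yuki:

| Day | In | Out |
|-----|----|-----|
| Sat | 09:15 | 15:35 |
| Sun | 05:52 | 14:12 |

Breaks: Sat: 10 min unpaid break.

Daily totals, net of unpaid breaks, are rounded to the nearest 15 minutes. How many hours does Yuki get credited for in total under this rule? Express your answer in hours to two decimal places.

Sat: 09:15–15:35 = 6 h 20 min − 10 min = 6 h 10 min → rounds to 6 h 15 min
Sun: 05:52–14:12 = 8 h 20 min → rounds to 8 h 15 min
Total credited: 14 h 30 min.

14.50 hours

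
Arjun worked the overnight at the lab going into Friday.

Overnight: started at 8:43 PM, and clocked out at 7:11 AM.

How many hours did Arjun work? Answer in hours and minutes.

10 h 28 min

Overnight: 8:43 PM → midnight = 3 h 17 min; midnight → 7:11 AM = 7 h 11 min; span 10 h 28 min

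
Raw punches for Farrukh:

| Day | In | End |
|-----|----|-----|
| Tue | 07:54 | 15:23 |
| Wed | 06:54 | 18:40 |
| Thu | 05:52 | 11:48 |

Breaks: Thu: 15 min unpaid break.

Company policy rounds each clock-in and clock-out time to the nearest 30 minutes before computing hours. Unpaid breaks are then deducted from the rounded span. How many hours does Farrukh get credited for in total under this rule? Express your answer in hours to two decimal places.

24.75 hours

Tue: in 07:54→08:00, out 15:23→15:30; 7 h 30 min
Wed: in 06:54→07:00, out 18:40→18:30; 11 h 30 min
Thu: in 05:52→06:00, out 11:48→12:00; 6 h 0 min − 15 min = 5 h 45 min
Total credited: 24 h 45 min.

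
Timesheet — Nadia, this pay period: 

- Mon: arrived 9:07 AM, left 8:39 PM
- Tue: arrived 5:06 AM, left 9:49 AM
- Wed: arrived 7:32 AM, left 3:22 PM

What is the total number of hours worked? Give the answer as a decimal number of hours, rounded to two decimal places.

24.08 hours

Mon: 9:07 AM–8:39 PM = 11 h 32 min
Tue: 5:06 AM–9:49 AM = 4 h 43 min
Wed: 7:32 AM–3:22 PM = 7 h 50 min
Total: 11 h 32 min + 4 h 43 min + 7 h 50 min = 24 h 5 min.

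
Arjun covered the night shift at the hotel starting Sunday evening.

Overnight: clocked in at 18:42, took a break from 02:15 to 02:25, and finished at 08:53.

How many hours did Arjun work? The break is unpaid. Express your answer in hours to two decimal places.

14.02 hours

Overnight: 18:42 → midnight = 5 h 18 min; midnight → 08:53 = 8 h 53 min; span 14 h 11 min; less 10 min break → 14 h 1 min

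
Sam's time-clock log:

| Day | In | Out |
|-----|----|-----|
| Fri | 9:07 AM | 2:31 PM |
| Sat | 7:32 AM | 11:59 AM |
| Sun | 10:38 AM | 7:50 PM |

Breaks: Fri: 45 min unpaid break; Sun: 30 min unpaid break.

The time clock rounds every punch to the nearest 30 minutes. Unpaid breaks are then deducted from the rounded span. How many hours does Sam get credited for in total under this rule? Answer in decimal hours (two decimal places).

18.25 hours

Fri: in 9:07 AM→9:00 AM, out 2:31 PM→2:30 PM; 5 h 30 min − 45 min = 4 h 45 min
Sat: in 7:32 AM→7:30 AM, out 11:59 AM→12:00 PM; 4 h 30 min
Sun: in 10:38 AM→10:30 AM, out 7:50 PM→8:00 PM; 9 h 30 min − 30 min = 9 h 0 min
Total credited: 18 h 15 min.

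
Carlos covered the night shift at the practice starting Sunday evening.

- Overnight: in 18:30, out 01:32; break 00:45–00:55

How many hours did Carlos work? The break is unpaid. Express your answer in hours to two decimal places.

Overnight: 18:30 → midnight = 5 h 30 min; midnight → 01:32 = 1 h 32 min; span 7 h 2 min; less 10 min break → 6 h 52 min

6.87 hours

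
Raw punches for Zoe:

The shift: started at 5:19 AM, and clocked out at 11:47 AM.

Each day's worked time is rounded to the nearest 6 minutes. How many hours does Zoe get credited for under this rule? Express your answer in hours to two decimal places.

6.50 hours

The shift: 5:19 AM–11:47 AM = 6 h 28 min → rounds to 6 h 30 min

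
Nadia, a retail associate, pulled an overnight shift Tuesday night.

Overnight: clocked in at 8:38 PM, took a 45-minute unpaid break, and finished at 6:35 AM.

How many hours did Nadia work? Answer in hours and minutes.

9 h 12 min

Overnight: 8:38 PM → midnight = 3 h 22 min; midnight → 6:35 AM = 6 h 35 min; span 9 h 57 min; less 45 min break → 9 h 12 min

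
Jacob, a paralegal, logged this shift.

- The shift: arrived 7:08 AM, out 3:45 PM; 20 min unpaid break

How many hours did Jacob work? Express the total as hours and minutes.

8 h 17 min

The shift: 7:08 AM–3:45 PM = 8 h 37 min; less 20 min break → 8 h 17 min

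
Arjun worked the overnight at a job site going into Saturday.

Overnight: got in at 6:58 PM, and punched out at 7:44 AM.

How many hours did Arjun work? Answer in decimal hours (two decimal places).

Overnight: 6:58 PM → midnight = 5 h 2 min; midnight → 7:44 AM = 7 h 44 min; span 12 h 46 min

12.77 hours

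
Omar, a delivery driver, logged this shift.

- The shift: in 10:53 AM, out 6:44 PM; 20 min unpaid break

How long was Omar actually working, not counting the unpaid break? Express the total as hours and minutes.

The shift: 10:53 AM–6:44 PM = 7 h 51 min; less 20 min break → 7 h 31 min

7 h 31 min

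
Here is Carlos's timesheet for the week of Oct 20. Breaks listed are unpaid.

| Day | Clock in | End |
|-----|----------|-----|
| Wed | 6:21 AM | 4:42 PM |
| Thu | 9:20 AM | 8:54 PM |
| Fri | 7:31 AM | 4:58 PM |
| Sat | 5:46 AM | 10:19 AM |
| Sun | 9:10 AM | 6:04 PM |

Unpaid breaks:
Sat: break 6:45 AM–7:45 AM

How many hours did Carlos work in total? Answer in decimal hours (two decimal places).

43.82 hours

Wed: 6:21 AM–4:42 PM = 10 h 21 min
Thu: 9:20 AM–8:54 PM = 11 h 34 min
Fri: 7:31 AM–4:58 PM = 9 h 27 min
Sat: 5:46 AM–10:19 AM = 4 h 33 min; less 60 min break → 3 h 33 min
Sun: 9:10 AM–6:04 PM = 8 h 54 min
Total: 10 h 21 min + 11 h 34 min + 9 h 27 min + 3 h 33 min + 8 h 54 min = 43 h 49 min.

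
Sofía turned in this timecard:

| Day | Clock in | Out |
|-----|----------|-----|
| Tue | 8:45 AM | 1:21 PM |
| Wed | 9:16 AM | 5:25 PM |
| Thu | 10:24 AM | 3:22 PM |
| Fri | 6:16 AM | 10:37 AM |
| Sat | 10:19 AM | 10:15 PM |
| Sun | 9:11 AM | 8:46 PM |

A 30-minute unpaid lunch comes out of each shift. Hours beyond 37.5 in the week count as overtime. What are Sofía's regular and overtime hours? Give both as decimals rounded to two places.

Regular 37.50 hours, overtime 5.08 hours

Tue: 8:45 AM–1:21 PM = 4 h 36 min; less 30 min break → 4 h 6 min
Wed: 9:16 AM–5:25 PM = 8 h 9 min; less 30 min break → 7 h 39 min
Thu: 10:24 AM–3:22 PM = 4 h 58 min; less 30 min break → 4 h 28 min
Fri: 6:16 AM–10:37 AM = 4 h 21 min; less 30 min break → 3 h 51 min
Sat: 10:19 AM–10:15 PM = 11 h 56 min; less 30 min break → 11 h 26 min
Sun: 9:11 AM–8:46 PM = 11 h 35 min; less 30 min break → 11 h 5 min
Total worked: 42 h 35 min = 42.58 h.
Threshold 37.5 h → overtime 5 h 5 min, regular 37 h 30 min.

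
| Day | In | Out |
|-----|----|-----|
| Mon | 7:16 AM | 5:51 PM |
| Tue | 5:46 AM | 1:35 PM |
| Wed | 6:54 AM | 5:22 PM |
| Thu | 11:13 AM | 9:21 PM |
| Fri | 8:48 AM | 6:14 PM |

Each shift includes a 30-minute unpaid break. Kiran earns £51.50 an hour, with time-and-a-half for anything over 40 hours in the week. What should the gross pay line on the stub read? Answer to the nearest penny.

Mon: 7:16 AM–5:51 PM = 10 h 35 min; less 30 min break → 10 h 5 min
Tue: 5:46 AM–1:35 PM = 7 h 49 min; less 30 min break → 7 h 19 min
Wed: 6:54 AM–5:22 PM = 10 h 28 min; less 30 min break → 9 h 58 min
Thu: 11:13 AM–9:21 PM = 10 h 8 min; less 30 min break → 9 h 38 min
Fri: 8:48 AM–6:14 PM = 9 h 26 min; less 30 min break → 8 h 56 min
Total worked: 45 h 56 min = 2756 min.
Regular 40 h 0 min = 2400 min at £51.50/h; overtime 5 h 56 min = 356 min at £77.25/h.
Pay = (2400 × £51.50 + 356 × £77.25) ÷ 60 = £2518.35.

£2518.35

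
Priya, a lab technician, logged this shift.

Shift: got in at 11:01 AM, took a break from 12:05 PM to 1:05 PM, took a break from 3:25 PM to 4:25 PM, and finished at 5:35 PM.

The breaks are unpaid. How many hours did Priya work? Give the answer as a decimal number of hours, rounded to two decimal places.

4.57 hours

Shift: 11:01 AM–5:35 PM = 6 h 34 min; less 120 min break → 4 h 34 min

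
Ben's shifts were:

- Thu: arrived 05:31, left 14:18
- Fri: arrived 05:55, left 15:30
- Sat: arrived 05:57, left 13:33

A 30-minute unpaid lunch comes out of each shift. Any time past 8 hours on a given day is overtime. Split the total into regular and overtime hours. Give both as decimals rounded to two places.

Regular 23.10 hours, overtime 1.37 hours

Thu: 05:31–14:18 = 8 h 47 min; less 30 min break → 8 h 17 min
Fri: 05:55–15:30 = 9 h 35 min; less 30 min break → 9 h 5 min
Sat: 05:57–13:33 = 7 h 36 min; less 30 min break → 7 h 6 min
Thu reg 8 h 0 min / OT 0 h 17 min; Fri reg 8 h 0 min / OT 1 h 5 min; Sat reg 7 h 6 min / OT 0 h 0 min.
Totals: regular 23 h 6 min, overtime 1 h 22 min.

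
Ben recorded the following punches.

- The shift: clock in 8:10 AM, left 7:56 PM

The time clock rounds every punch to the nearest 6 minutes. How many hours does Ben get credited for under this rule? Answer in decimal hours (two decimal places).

The shift: in 8:10 AM→8:12 AM, out 7:56 PM→7:54 PM; 11 h 42 min

11.70 hours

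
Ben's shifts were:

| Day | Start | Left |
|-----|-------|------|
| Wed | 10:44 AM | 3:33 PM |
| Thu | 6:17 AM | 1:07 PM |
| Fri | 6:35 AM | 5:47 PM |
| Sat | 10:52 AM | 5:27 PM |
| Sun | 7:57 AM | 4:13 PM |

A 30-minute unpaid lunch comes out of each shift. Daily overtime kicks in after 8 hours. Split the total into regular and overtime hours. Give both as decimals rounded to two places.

Wed: 10:44 AM–3:33 PM = 4 h 49 min; less 30 min break → 4 h 19 min
Thu: 6:17 AM–1:07 PM = 6 h 50 min; less 30 min break → 6 h 20 min
Fri: 6:35 AM–5:47 PM = 11 h 12 min; less 30 min break → 10 h 42 min
Sat: 10:52 AM–5:27 PM = 6 h 35 min; less 30 min break → 6 h 5 min
Sun: 7:57 AM–4:13 PM = 8 h 16 min; less 30 min break → 7 h 46 min
Wed reg 4 h 19 min / OT 0 h 0 min; Thu reg 6 h 20 min / OT 0 h 0 min; Fri reg 8 h 0 min / OT 2 h 42 min; Sat reg 6 h 5 min / OT 0 h 0 min; Sun reg 7 h 46 min / OT 0 h 0 min.
Totals: regular 32 h 30 min, overtime 2 h 42 min.

Regular 32.50 hours, overtime 2.70 hours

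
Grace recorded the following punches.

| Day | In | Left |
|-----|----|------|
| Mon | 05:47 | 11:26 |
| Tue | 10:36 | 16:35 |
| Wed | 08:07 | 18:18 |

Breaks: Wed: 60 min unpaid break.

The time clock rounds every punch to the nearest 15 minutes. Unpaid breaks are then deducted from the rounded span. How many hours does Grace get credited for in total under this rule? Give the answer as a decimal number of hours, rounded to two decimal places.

21.00 hours

Mon: in 05:47→05:45, out 11:26→11:30; 5 h 45 min
Tue: in 10:36→10:30, out 16:35→16:30; 6 h 0 min
Wed: in 08:07→08:00, out 18:18→18:15; 10 h 15 min − 60 min = 9 h 15 min
Total credited: 21 h 0 min.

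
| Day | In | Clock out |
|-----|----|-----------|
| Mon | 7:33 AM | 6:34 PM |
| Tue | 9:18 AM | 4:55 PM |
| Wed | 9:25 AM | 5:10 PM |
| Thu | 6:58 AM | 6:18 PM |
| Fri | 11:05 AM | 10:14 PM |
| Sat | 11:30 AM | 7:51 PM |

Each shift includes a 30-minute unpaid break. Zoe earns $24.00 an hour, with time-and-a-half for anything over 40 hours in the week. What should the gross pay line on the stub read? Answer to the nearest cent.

Mon: 7:33 AM–6:34 PM = 11 h 1 min; less 30 min break → 10 h 31 min
Tue: 9:18 AM–4:55 PM = 7 h 37 min; less 30 min break → 7 h 7 min
Wed: 9:25 AM–5:10 PM = 7 h 45 min; less 30 min break → 7 h 15 min
Thu: 6:58 AM–6:18 PM = 11 h 20 min; less 30 min break → 10 h 50 min
Fri: 11:05 AM–10:14 PM = 11 h 9 min; less 30 min break → 10 h 39 min
Sat: 11:30 AM–7:51 PM = 8 h 21 min; less 30 min break → 7 h 51 min
Total worked: 54 h 13 min = 3253 min.
Regular 40 h 0 min = 2400 min at $24.00/h; overtime 14 h 13 min = 853 min at $36.00/h.
Pay = (2400 × $24.00 + 853 × $36.00) ÷ 60 = $1471.80.

$1471.80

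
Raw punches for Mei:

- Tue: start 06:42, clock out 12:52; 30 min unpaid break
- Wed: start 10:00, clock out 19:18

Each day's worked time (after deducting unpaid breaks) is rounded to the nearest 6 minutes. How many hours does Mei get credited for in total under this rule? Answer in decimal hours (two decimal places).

Tue: 06:42–12:52 = 6 h 10 min − 30 min = 5 h 40 min → rounds to 5 h 42 min
Wed: 10:00–19:18 = 9 h 18 min → rounds to 9 h 18 min
Total credited: 15 h 0 min.

15.00 hours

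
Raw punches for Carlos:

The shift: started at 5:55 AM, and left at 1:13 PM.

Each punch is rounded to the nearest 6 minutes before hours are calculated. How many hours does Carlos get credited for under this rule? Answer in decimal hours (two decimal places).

7.30 hours

The shift: in 5:55 AM→5:54 AM, out 1:13 PM→1:12 PM; 7 h 18 min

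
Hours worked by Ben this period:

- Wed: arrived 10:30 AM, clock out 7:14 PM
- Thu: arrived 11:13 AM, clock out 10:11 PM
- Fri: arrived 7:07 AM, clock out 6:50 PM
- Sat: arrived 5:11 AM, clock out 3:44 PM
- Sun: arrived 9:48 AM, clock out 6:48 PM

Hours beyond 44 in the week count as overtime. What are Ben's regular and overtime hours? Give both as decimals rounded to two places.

Regular 44.00 hours, overtime 6.97 hours

Wed: 10:30 AM–7:14 PM = 8 h 44 min
Thu: 11:13 AM–10:11 PM = 10 h 58 min
Fri: 7:07 AM–6:50 PM = 11 h 43 min
Sat: 5:11 AM–3:44 PM = 10 h 33 min
Sun: 9:48 AM–6:48 PM = 9 h 0 min
Total worked: 50 h 58 min = 50.97 h.
Threshold 44 h → overtime 6 h 58 min, regular 44 h 0 min.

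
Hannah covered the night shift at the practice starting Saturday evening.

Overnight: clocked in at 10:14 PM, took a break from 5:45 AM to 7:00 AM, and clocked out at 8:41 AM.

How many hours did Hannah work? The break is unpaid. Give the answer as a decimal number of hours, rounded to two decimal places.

Overnight: 10:14 PM → midnight = 1 h 46 min; midnight → 8:41 AM = 8 h 41 min; span 10 h 27 min; less 75 min break → 9 h 12 min

9.20 hours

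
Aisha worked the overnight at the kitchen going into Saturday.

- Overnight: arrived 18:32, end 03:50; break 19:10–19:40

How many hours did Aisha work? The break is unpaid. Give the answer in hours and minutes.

8 h 48 min

Overnight: 18:32 → midnight = 5 h 28 min; midnight → 03:50 = 3 h 50 min; span 9 h 18 min; less 30 min break → 8 h 48 min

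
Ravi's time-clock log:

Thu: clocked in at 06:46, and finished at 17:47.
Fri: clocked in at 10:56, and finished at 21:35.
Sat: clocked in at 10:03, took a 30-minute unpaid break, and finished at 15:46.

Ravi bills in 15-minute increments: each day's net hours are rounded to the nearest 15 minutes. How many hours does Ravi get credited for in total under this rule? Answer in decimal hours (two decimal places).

27.00 hours

Thu: 06:46–17:47 = 11 h 1 min → rounds to 11 h 0 min
Fri: 10:56–21:35 = 10 h 39 min → rounds to 10 h 45 min
Sat: 10:03–15:46 = 5 h 43 min − 30 min = 5 h 13 min → rounds to 5 h 15 min
Total credited: 27 h 0 min.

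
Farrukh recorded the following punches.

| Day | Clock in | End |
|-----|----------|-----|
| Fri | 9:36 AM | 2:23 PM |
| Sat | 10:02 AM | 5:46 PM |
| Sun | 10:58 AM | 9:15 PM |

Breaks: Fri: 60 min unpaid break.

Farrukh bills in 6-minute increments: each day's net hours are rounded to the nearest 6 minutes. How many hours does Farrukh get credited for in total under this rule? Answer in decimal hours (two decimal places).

Fri: 9:36 AM–2:23 PM = 4 h 47 min − 60 min = 3 h 47 min → rounds to 3 h 48 min
Sat: 10:02 AM–5:46 PM = 7 h 44 min → rounds to 7 h 42 min
Sun: 10:58 AM–9:15 PM = 10 h 17 min → rounds to 10 h 18 min
Total credited: 21 h 48 min.

21.80 hours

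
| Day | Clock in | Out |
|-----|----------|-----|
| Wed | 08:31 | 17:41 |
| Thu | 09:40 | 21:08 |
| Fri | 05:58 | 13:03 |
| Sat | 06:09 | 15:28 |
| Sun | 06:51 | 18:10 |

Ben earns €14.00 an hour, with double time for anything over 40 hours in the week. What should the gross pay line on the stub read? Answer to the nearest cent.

Wed: 08:31–17:41 = 9 h 10 min
Thu: 09:40–21:08 = 11 h 28 min
Fri: 05:58–13:03 = 7 h 5 min
Sat: 06:09–15:28 = 9 h 19 min
Sun: 06:51–18:10 = 11 h 19 min
Total worked: 48 h 21 min = 2901 min.
Regular 40 h 0 min = 2400 min at €14.00/h; overtime 8 h 21 min = 501 min at €28.00/h.
Pay = (2400 × €14.00 + 501 × €28.00) ÷ 60 = €793.80.

€793.80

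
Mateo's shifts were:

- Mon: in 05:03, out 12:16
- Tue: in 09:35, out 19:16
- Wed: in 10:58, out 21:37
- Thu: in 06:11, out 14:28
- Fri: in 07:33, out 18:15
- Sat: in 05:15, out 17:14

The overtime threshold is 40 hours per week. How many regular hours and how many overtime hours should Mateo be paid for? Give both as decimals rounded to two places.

Mon: 05:03–12:16 = 7 h 13 min
Tue: 09:35–19:16 = 9 h 41 min
Wed: 10:58–21:37 = 10 h 39 min
Thu: 06:11–14:28 = 8 h 17 min
Fri: 07:33–18:15 = 10 h 42 min
Sat: 05:15–17:14 = 11 h 59 min
Total worked: 58 h 31 min = 58.52 h.
Threshold 40 h → overtime 18 h 31 min, regular 40 h 0 min.

Regular 40.00 hours, overtime 18.52 hours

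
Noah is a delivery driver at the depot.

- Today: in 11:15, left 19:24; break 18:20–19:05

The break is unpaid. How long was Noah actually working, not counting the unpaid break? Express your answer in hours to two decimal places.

Today: 11:15–19:24 = 8 h 9 min; less 45 min break → 7 h 24 min

7.40 hours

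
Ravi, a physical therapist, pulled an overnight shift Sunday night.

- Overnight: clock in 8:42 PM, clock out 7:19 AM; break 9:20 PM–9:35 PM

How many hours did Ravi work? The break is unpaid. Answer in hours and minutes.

Overnight: 8:42 PM → midnight = 3 h 18 min; midnight → 7:19 AM = 7 h 19 min; span 10 h 37 min; less 15 min break → 10 h 22 min

10 h 22 min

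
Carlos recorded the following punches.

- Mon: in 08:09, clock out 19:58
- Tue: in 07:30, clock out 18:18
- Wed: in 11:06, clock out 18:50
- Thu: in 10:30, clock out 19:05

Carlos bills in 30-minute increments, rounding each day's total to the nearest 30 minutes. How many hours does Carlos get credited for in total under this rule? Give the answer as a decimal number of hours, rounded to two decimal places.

Mon: 08:09–19:58 = 11 h 49 min → rounds to 12 h 0 min
Tue: 07:30–18:18 = 10 h 48 min → rounds to 11 h 0 min
Wed: 11:06–18:50 = 7 h 44 min → rounds to 7 h 30 min
Thu: 10:30–19:05 = 8 h 35 min → rounds to 8 h 30 min
Total credited: 39 h 0 min.

39.00 hours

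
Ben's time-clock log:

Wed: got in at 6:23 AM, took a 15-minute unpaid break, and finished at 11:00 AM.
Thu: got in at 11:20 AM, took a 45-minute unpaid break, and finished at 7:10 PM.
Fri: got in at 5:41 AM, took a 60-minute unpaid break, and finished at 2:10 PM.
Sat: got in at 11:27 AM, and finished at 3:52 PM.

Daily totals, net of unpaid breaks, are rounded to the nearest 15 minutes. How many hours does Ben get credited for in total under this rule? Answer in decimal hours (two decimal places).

Wed: 6:23 AM–11:00 AM = 4 h 37 min − 15 min = 4 h 22 min → rounds to 4 h 15 min
Thu: 11:20 AM–7:10 PM = 7 h 50 min − 45 min = 7 h 5 min → rounds to 7 h 0 min
Fri: 5:41 AM–2:10 PM = 8 h 29 min − 60 min = 7 h 29 min → rounds to 7 h 30 min
Sat: 11:27 AM–3:52 PM = 4 h 25 min → rounds to 4 h 30 min
Total credited: 23 h 15 min.

23.25 hours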